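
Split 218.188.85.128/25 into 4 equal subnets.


New prefix = 25 + 2 = 27
Each subnet has 32 addresses
  218.188.85.128/27
  218.188.85.160/27
  218.188.85.192/27
  218.188.85.224/27
Subnets: 218.188.85.128/27, 218.188.85.160/27, 218.188.85.192/27, 218.188.85.224/27


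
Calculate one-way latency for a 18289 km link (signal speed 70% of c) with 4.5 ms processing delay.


Speed = 0.7 * 3e5 km/s = 210000 km/s
Propagation delay = 18289 / 210000 = 0.0871 s = 87.0905 ms
Processing delay = 4.5 ms
Total one-way latency = 91.5905 ms


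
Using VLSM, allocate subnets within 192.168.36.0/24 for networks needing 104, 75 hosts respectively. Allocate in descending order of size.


104 hosts -> /25 (126 usable): 192.168.36.0/25
75 hosts -> /25 (126 usable): 192.168.36.128/25
Allocation: 192.168.36.0/25 (104 hosts, 126 usable); 192.168.36.128/25 (75 hosts, 126 usable)


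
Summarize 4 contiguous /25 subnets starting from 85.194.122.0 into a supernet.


Original prefix: /25
Number of subnets: 4 = 2^2
New prefix = 25 - 2 = 23
Supernet: 85.194.122.0/23


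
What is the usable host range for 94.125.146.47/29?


Network: 94.125.146.40
Broadcast: 94.125.146.47
First usable = network + 1
Last usable = broadcast - 1
Range: 94.125.146.41 to 94.125.146.46


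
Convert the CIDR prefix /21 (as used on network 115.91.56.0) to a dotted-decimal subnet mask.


/21 means 21 network bits, 11 host bits
Binary: 11111111111111111111100000000000
Mask: 255.255.248.0


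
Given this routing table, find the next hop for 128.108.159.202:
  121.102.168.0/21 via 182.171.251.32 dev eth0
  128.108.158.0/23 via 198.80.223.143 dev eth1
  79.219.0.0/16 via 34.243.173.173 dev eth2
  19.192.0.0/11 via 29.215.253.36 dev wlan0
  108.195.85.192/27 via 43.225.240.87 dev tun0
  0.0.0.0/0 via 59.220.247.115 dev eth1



Longest prefix match for 128.108.159.202:
  /21 121.102.168.0: no
  /23 128.108.158.0: MATCH
  /16 79.219.0.0: no
  /11 19.192.0.0: no
  /27 108.195.85.192: no
  /0 0.0.0.0: MATCH
Selected: next-hop 198.80.223.143 via eth1 (matched /23)


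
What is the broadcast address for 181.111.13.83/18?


Network: 181.111.0.0/18
Host bits = 14
Set all host bits to 1:
Broadcast: 181.111.63.255


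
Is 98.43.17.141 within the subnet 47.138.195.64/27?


Subnet network: 47.138.195.64
Test IP AND mask: 98.43.17.128
No, 98.43.17.141 is not in 47.138.195.64/27


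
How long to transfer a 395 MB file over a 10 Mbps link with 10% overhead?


Effective throughput = 10 * (1 - 10/100) = 9 Mbps
File size in Mb = 395 * 8 = 3160 Mb
Time = 3160 / 9
Time = 351.1111 seconds


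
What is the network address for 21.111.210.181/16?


IP:   00010101.01101111.11010010.10110101
Mask: 11111111.11111111.00000000.00000000
AND operation:
Net:  00010101.01101111.00000000.00000000
Network: 21.111.0.0/16


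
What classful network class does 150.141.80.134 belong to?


First octet: 150
Binary: 10010110
10xxxxxx -> Class B (128-191)
Class B, default mask 255.255.0.0 (/16)


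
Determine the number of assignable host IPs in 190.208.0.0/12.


Host bits = 32 - 12 = 20
Total addresses = 2^20 = 1048576
Usable = total - 2 (network and broadcast)
Usable hosts: 1048574


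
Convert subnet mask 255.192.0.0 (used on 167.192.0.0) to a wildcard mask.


Subnet mask: 255.192.0.0
Wildcard = 255.255.255.255 - subnet mask
255 - 255 = 0
255 - 192 = 63
255 - 0 = 255
255 - 0 = 255
Wildcard: 0.63.255.255


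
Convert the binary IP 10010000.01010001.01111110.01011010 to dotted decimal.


10010000 = 144
01010001 = 81
01111110 = 126
01011010 = 90
IP: 144.81.126.90


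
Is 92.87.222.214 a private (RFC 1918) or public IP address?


RFC 1918 private ranges:
  10.0.0.0/8 (10.0.0.0 - 10.255.255.255)
  172.16.0.0/12 (172.16.0.0 - 172.31.255.255)
  192.168.0.0/16 (192.168.0.0 - 192.168.255.255)
Public (not in any RFC 1918 range)


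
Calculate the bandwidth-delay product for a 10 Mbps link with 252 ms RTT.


BDP = bandwidth * RTT
= 10 Mbps * 252 ms
= 10 * 1e6 * 252 / 1000 bits
= 2520000 bits
= 315000 bytes
= 307.6172 KB
BDP = 2520000 bits (315000 bytes)


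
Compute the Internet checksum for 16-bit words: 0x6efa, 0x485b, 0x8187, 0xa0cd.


Sum all words (with carry folding):
+ 0x6efa = 0x6efa
+ 0x485b = 0xb755
+ 0x8187 = 0x38dd
+ 0xa0cd = 0xd9aa
One's complement: ~0xd9aa
Checksum = 0x2655


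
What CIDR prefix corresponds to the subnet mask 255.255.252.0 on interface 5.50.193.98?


Binary: 11111111.11111111.11111100.00000000
Count leading 1s
Prefix: /22


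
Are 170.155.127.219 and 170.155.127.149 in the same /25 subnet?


Mask: 255.255.255.128
170.155.127.219 AND mask = 170.155.127.128
170.155.127.149 AND mask = 170.155.127.128
Yes, same subnet (170.155.127.128)


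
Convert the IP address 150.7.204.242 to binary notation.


150 = 10010110
7 = 00000111
204 = 11001100
242 = 11110010
Binary: 10010110.00000111.11001100.11110010


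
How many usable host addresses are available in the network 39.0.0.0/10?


Host bits = 32 - 10 = 22
Total addresses = 2^22 = 4194304
Usable = total - 2 (network and broadcast)
Usable hosts: 4194302


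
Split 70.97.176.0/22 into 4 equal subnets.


New prefix = 22 + 2 = 24
Each subnet has 256 addresses
  70.97.176.0/24
  70.97.177.0/24
  70.97.178.0/24
  70.97.179.0/24
Subnets: 70.97.176.0/24, 70.97.177.0/24, 70.97.178.0/24, 70.97.179.0/24


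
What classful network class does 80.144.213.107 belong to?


First octet: 80
Binary: 01010000
0xxxxxxx -> Class A (1-126)
Class A, default mask 255.0.0.0 (/8)


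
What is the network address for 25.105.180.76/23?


IP:   00011001.01101001.10110100.01001100
Mask: 11111111.11111111.11111110.00000000
AND operation:
Net:  00011001.01101001.10110100.00000000
Network: 25.105.180.0/23


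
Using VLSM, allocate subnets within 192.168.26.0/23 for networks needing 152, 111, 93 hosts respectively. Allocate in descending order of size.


152 hosts -> /24 (254 usable): 192.168.26.0/24
111 hosts -> /25 (126 usable): 192.168.27.0/25
93 hosts -> /25 (126 usable): 192.168.27.128/25
Allocation: 192.168.26.0/24 (152 hosts, 254 usable); 192.168.27.0/25 (111 hosts, 126 usable); 192.168.27.128/25 (93 hosts, 126 usable)


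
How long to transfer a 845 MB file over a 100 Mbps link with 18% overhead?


Effective throughput = 100 * (1 - 18/100) = 82 Mbps
File size in Mb = 845 * 8 = 6760 Mb
Time = 6760 / 82
Time = 82.439 seconds


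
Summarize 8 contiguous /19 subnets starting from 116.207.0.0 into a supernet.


Original prefix: /19
Number of subnets: 8 = 2^3
New prefix = 19 - 3 = 16
Supernet: 116.207.0.0/16


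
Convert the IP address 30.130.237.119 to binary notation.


30 = 00011110
130 = 10000010
237 = 11101101
119 = 01110111
Binary: 00011110.10000010.11101101.01110111


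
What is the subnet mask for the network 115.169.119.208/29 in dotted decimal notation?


/29 means 29 network bits, 3 host bits
Binary: 11111111111111111111111111111000
Mask: 255.255.255.248


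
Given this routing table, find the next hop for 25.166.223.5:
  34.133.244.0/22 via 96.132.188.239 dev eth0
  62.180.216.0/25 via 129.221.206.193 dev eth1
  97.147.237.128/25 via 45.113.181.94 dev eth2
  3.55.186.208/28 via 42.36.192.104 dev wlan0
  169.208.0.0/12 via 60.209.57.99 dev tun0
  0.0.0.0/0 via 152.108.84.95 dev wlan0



Longest prefix match for 25.166.223.5:
  /22 34.133.244.0: no
  /25 62.180.216.0: no
  /25 97.147.237.128: no
  /28 3.55.186.208: no
  /12 169.208.0.0: no
  /0 0.0.0.0: MATCH
Selected: next-hop 152.108.84.95 via wlan0 (matched /0)


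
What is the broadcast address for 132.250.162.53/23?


Network: 132.250.162.0/23
Host bits = 9
Set all host bits to 1:
Broadcast: 132.250.163.255


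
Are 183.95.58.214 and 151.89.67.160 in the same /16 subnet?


Mask: 255.255.0.0
183.95.58.214 AND mask = 183.95.0.0
151.89.67.160 AND mask = 151.89.0.0
No, different subnets (183.95.0.0 vs 151.89.0.0)


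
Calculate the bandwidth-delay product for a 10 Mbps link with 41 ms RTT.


BDP = bandwidth * RTT
= 10 Mbps * 41 ms
= 10 * 1e6 * 41 / 1000 bits
= 410000 bits
= 51250 bytes
= 50.0488 KB
BDP = 410000 bits (51250 bytes)


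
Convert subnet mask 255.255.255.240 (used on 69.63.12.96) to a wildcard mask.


Subnet mask: 255.255.255.240
Wildcard = 255.255.255.255 - subnet mask
255 - 255 = 0
255 - 255 = 0
255 - 255 = 0
255 - 240 = 15
Wildcard: 0.0.0.15


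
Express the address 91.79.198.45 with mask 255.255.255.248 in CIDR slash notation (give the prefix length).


Binary: 11111111.11111111.11111111.11111000
Count leading 1s
Prefix: /29


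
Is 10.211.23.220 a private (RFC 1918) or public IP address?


RFC 1918 private ranges:
  10.0.0.0/8 (10.0.0.0 - 10.255.255.255)
  172.16.0.0/12 (172.16.0.0 - 172.31.255.255)
  192.168.0.0/16 (192.168.0.0 - 192.168.255.255)
Private (in 10.0.0.0/8)


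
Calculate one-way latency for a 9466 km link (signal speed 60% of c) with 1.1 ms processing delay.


Speed = 0.6 * 3e5 km/s = 180000 km/s
Propagation delay = 9466 / 180000 = 0.0526 s = 52.5889 ms
Processing delay = 1.1 ms
Total one-way latency = 53.6889 ms


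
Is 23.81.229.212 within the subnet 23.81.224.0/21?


Subnet network: 23.81.224.0
Test IP AND mask: 23.81.224.0
Yes, 23.81.229.212 is in 23.81.224.0/21


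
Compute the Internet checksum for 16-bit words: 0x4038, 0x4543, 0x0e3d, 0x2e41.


Sum all words (with carry folding):
+ 0x4038 = 0x4038
+ 0x4543 = 0x857b
+ 0x0e3d = 0x93b8
+ 0x2e41 = 0xc1f9
One's complement: ~0xc1f9
Checksum = 0x3e06


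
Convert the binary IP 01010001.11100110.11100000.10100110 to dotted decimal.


01010001 = 81
11100110 = 230
11100000 = 224
10100110 = 166
IP: 81.230.224.166


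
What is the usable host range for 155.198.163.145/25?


Network: 155.198.163.128
Broadcast: 155.198.163.255
First usable = network + 1
Last usable = broadcast - 1
Range: 155.198.163.129 to 155.198.163.254


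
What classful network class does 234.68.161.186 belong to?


First octet: 234
Binary: 11101010
1110xxxx -> Class D (224-239)
Class D (multicast), default mask N/A


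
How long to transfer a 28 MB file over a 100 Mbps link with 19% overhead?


Effective throughput = 100 * (1 - 19/100) = 81 Mbps
File size in Mb = 28 * 8 = 224 Mb
Time = 224 / 81
Time = 2.7654 seconds


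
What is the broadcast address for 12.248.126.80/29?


Network: 12.248.126.80/29
Host bits = 3
Set all host bits to 1:
Broadcast: 12.248.126.87


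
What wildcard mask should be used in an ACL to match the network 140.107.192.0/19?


Subnet mask: 255.255.224.0
Wildcard = 255.255.255.255 - subnet mask
255 - 255 = 0
255 - 255 = 0
255 - 224 = 31
255 - 0 = 255
Wildcard: 0.0.31.255


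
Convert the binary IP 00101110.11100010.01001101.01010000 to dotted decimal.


00101110 = 46
11100010 = 226
01001101 = 77
01010000 = 80
IP: 46.226.77.80


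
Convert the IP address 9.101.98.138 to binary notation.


9 = 00001001
101 = 01100101
98 = 01100010
138 = 10001010
Binary: 00001001.01100101.01100010.10001010


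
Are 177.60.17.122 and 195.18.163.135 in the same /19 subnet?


Mask: 255.255.224.0
177.60.17.122 AND mask = 177.60.0.0
195.18.163.135 AND mask = 195.18.160.0
No, different subnets (177.60.0.0 vs 195.18.160.0)


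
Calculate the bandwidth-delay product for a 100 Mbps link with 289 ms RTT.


BDP = bandwidth * RTT
= 100 Mbps * 289 ms
= 100 * 1e6 * 289 / 1000 bits
= 28900000 bits
= 3612500 bytes
= 3527.832 KB
BDP = 28900000 bits (3612500 bytes)


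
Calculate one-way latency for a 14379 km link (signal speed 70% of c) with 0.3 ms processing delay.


Speed = 0.7 * 3e5 km/s = 210000 km/s
Propagation delay = 14379 / 210000 = 0.0685 s = 68.4714 ms
Processing delay = 0.3 ms
Total one-way latency = 68.7714 ms


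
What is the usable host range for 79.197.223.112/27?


Network: 79.197.223.96
Broadcast: 79.197.223.127
First usable = network + 1
Last usable = broadcast - 1
Range: 79.197.223.97 to 79.197.223.126


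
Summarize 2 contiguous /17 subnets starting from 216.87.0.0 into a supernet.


Original prefix: /17
Number of subnets: 2 = 2^1
New prefix = 17 - 1 = 16
Supernet: 216.87.0.0/16


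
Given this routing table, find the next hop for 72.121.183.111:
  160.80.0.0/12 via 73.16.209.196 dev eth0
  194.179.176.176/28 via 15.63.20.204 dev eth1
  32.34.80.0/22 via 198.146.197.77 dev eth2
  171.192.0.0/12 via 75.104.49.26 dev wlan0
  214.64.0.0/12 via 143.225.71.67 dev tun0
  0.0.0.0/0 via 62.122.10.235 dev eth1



Longest prefix match for 72.121.183.111:
  /12 160.80.0.0: no
  /28 194.179.176.176: no
  /22 32.34.80.0: no
  /12 171.192.0.0: no
  /12 214.64.0.0: no
  /0 0.0.0.0: MATCH
Selected: next-hop 62.122.10.235 via eth1 (matched /0)


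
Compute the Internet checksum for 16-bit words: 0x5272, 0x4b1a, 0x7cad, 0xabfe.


Sum all words (with carry folding):
+ 0x5272 = 0x5272
+ 0x4b1a = 0x9d8c
+ 0x7cad = 0x1a3a
+ 0xabfe = 0xc638
One's complement: ~0xc638
Checksum = 0x39c7


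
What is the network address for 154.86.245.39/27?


IP:   10011010.01010110.11110101.00100111
Mask: 11111111.11111111.11111111.11100000
AND operation:
Net:  10011010.01010110.11110101.00100000
Network: 154.86.245.32/27


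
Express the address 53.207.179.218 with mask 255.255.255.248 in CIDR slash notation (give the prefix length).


Binary: 11111111.11111111.11111111.11111000
Count leading 1s
Prefix: /29


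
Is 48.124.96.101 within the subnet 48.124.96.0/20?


Subnet network: 48.124.96.0
Test IP AND mask: 48.124.96.0
Yes, 48.124.96.101 is in 48.124.96.0/20


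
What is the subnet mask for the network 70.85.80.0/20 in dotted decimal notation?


/20 means 20 network bits, 12 host bits
Binary: 11111111111111111111000000000000
Mask: 255.255.240.0


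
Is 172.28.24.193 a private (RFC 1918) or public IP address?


RFC 1918 private ranges:
  10.0.0.0/8 (10.0.0.0 - 10.255.255.255)
  172.16.0.0/12 (172.16.0.0 - 172.31.255.255)
  192.168.0.0/16 (192.168.0.0 - 192.168.255.255)
Private (in 172.16.0.0/12)


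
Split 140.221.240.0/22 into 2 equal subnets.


New prefix = 22 + 1 = 23
Each subnet has 512 addresses
  140.221.240.0/23
  140.221.242.0/23
Subnets: 140.221.240.0/23, 140.221.242.0/23


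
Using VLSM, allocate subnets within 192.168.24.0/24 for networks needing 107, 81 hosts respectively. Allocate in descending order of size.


107 hosts -> /25 (126 usable): 192.168.24.0/25
81 hosts -> /25 (126 usable): 192.168.24.128/25
Allocation: 192.168.24.0/25 (107 hosts, 126 usable); 192.168.24.128/25 (81 hosts, 126 usable)


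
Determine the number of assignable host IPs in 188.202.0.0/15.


Host bits = 32 - 15 = 17
Total addresses = 2^17 = 131072
Usable = total - 2 (network and broadcast)
Usable hosts: 131070


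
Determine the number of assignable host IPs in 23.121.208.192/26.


Host bits = 32 - 26 = 6
Total addresses = 2^6 = 64
Usable = total - 2 (network and broadcast)
Usable hosts: 62


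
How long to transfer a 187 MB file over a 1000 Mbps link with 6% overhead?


Effective throughput = 1000 * (1 - 6/100) = 940 Mbps
File size in Mb = 187 * 8 = 1496 Mb
Time = 1496 / 940
Time = 1.5915 seconds


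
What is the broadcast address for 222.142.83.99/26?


Network: 222.142.83.64/26
Host bits = 6
Set all host bits to 1:
Broadcast: 222.142.83.127


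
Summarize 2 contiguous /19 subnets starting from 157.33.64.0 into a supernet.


Original prefix: /19
Number of subnets: 2 = 2^1
New prefix = 19 - 1 = 18
Supernet: 157.33.64.0/18


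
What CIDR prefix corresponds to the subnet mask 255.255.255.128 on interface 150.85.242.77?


Binary: 11111111.11111111.11111111.10000000
Count leading 1s
Prefix: /25


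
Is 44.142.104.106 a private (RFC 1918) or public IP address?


RFC 1918 private ranges:
  10.0.0.0/8 (10.0.0.0 - 10.255.255.255)
  172.16.0.0/12 (172.16.0.0 - 172.31.255.255)
  192.168.0.0/16 (192.168.0.0 - 192.168.255.255)
Public (not in any RFC 1918 range)


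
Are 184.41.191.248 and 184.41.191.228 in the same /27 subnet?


Mask: 255.255.255.224
184.41.191.248 AND mask = 184.41.191.224
184.41.191.228 AND mask = 184.41.191.224
Yes, same subnet (184.41.191.224)


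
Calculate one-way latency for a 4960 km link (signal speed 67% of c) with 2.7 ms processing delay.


Speed = 0.67 * 3e5 km/s = 201000 km/s
Propagation delay = 4960 / 201000 = 0.0247 s = 24.6766 ms
Processing delay = 2.7 ms
Total one-way latency = 27.3766 ms


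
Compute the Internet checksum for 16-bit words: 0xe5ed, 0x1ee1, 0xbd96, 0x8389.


Sum all words (with carry folding):
+ 0xe5ed = 0xe5ed
+ 0x1ee1 = 0x04cf
+ 0xbd96 = 0xc265
+ 0x8389 = 0x45ef
One's complement: ~0x45ef
Checksum = 0xba10


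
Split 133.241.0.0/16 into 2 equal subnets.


New prefix = 16 + 1 = 17
Each subnet has 32768 addresses
  133.241.0.0/17
  133.241.128.0/17
Subnets: 133.241.0.0/17, 133.241.128.0/17


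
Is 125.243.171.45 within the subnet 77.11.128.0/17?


Subnet network: 77.11.128.0
Test IP AND mask: 125.243.128.0
No, 125.243.171.45 is not in 77.11.128.0/17


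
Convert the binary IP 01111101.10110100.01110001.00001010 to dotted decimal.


01111101 = 125
10110100 = 180
01110001 = 113
00001010 = 10
IP: 125.180.113.10


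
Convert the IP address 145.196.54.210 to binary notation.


145 = 10010001
196 = 11000100
54 = 00110110
210 = 11010010
Binary: 10010001.11000100.00110110.11010010


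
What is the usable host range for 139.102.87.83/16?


Network: 139.102.0.0
Broadcast: 139.102.255.255
First usable = network + 1
Last usable = broadcast - 1
Range: 139.102.0.1 to 139.102.255.254


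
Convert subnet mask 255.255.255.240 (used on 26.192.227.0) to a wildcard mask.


Subnet mask: 255.255.255.240
Wildcard = 255.255.255.255 - subnet mask
255 - 255 = 0
255 - 255 = 0
255 - 255 = 0
255 - 240 = 15
Wildcard: 0.0.0.15


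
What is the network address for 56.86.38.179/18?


IP:   00111000.01010110.00100110.10110011
Mask: 11111111.11111111.11000000.00000000
AND operation:
Net:  00111000.01010110.00000000.00000000
Network: 56.86.0.0/18


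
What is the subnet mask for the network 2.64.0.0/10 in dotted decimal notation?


/10 means 10 network bits, 22 host bits
Binary: 11111111110000000000000000000000
Mask: 255.192.0.0


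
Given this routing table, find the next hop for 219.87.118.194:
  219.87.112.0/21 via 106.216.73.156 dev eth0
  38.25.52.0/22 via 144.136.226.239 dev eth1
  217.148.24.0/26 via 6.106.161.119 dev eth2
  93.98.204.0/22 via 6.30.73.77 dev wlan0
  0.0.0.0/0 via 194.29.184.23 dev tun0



Longest prefix match for 219.87.118.194:
  /21 219.87.112.0: MATCH
  /22 38.25.52.0: no
  /26 217.148.24.0: no
  /22 93.98.204.0: no
  /0 0.0.0.0: MATCH
Selected: next-hop 106.216.73.156 via eth0 (matched /21)


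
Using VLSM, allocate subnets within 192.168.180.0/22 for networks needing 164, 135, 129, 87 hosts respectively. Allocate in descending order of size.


164 hosts -> /24 (254 usable): 192.168.180.0/24
135 hosts -> /24 (254 usable): 192.168.181.0/24
129 hosts -> /24 (254 usable): 192.168.182.0/24
87 hosts -> /25 (126 usable): 192.168.183.0/25
Allocation: 192.168.180.0/24 (164 hosts, 254 usable); 192.168.181.0/24 (135 hosts, 254 usable); 192.168.182.0/24 (129 hosts, 254 usable); 192.168.183.0/25 (87 hosts, 126 usable)


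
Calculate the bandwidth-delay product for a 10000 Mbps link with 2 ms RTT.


BDP = bandwidth * RTT
= 10000 Mbps * 2 ms
= 10000 * 1e6 * 2 / 1000 bits
= 20000000 bits
= 2500000 bytes
= 2441.4062 KB
BDP = 20000000 bits (2500000 bytes)


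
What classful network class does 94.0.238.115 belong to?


First octet: 94
Binary: 01011110
0xxxxxxx -> Class A (1-126)
Class A, default mask 255.0.0.0 (/8)


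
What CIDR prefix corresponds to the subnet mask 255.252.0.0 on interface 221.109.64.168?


Binary: 11111111.11111100.00000000.00000000
Count leading 1s
Prefix: /14


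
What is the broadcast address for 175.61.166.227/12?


Network: 175.48.0.0/12
Host bits = 20
Set all host bits to 1:
Broadcast: 175.63.255.255


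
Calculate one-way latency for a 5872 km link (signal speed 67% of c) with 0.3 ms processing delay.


Speed = 0.67 * 3e5 km/s = 201000 km/s
Propagation delay = 5872 / 201000 = 0.0292 s = 29.2139 ms
Processing delay = 0.3 ms
Total one-way latency = 29.5139 ms


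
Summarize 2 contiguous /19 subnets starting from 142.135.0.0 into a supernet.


Original prefix: /19
Number of subnets: 2 = 2^1
New prefix = 19 - 1 = 18
Supernet: 142.135.0.0/18


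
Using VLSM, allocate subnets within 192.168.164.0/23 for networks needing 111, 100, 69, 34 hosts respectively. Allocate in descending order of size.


111 hosts -> /25 (126 usable): 192.168.164.0/25
100 hosts -> /25 (126 usable): 192.168.164.128/25
69 hosts -> /25 (126 usable): 192.168.165.0/25
34 hosts -> /26 (62 usable): 192.168.165.128/26
Allocation: 192.168.164.0/25 (111 hosts, 126 usable); 192.168.164.128/25 (100 hosts, 126 usable); 192.168.165.0/25 (69 hosts, 126 usable); 192.168.165.128/26 (34 hosts, 62 usable)


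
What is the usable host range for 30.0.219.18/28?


Network: 30.0.219.16
Broadcast: 30.0.219.31
First usable = network + 1
Last usable = broadcast - 1
Range: 30.0.219.17 to 30.0.219.30


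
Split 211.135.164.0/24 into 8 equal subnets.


New prefix = 24 + 3 = 27
Each subnet has 32 addresses
  211.135.164.0/27
  211.135.164.32/27
  211.135.164.64/27
  211.135.164.96/27
  211.135.164.128/27
  211.135.164.160/27
  211.135.164.192/27
  211.135.164.224/27
Subnets: 211.135.164.0/27, 211.135.164.32/27, 211.135.164.64/27, 211.135.164.96/27, 211.135.164.128/27, 211.135.164.160/27, 211.135.164.192/27, 211.135.164.224/27


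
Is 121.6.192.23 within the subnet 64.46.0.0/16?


Subnet network: 64.46.0.0
Test IP AND mask: 121.6.0.0
No, 121.6.192.23 is not in 64.46.0.0/16


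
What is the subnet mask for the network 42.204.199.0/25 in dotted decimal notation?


/25 means 25 network bits, 7 host bits
Binary: 11111111111111111111111110000000
Mask: 255.255.255.128


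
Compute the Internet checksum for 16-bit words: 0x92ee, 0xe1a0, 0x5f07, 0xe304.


Sum all words (with carry folding):
+ 0x92ee = 0x92ee
+ 0xe1a0 = 0x748f
+ 0x5f07 = 0xd396
+ 0xe304 = 0xb69b
One's complement: ~0xb69b
Checksum = 0x4964


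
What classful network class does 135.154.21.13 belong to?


First octet: 135
Binary: 10000111
10xxxxxx -> Class B (128-191)
Class B, default mask 255.255.0.0 (/16)


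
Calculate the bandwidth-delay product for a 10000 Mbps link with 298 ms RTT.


BDP = bandwidth * RTT
= 10000 Mbps * 298 ms
= 10000 * 1e6 * 298 / 1000 bits
= 2980000000 bits
= 372500000 bytes
= 363769.5312 KB
BDP = 2980000000 bits (372500000 bytes)


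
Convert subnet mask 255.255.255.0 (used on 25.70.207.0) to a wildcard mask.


Subnet mask: 255.255.255.0
Wildcard = 255.255.255.255 - subnet mask
255 - 255 = 0
255 - 255 = 0
255 - 255 = 0
255 - 0 = 255
Wildcard: 0.0.0.255


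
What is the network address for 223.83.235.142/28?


IP:   11011111.01010011.11101011.10001110
Mask: 11111111.11111111.11111111.11110000
AND operation:
Net:  11011111.01010011.11101011.10000000
Network: 223.83.235.128/28


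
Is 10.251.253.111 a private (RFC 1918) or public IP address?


RFC 1918 private ranges:
  10.0.0.0/8 (10.0.0.0 - 10.255.255.255)
  172.16.0.0/12 (172.16.0.0 - 172.31.255.255)
  192.168.0.0/16 (192.168.0.0 - 192.168.255.255)
Private (in 10.0.0.0/8)


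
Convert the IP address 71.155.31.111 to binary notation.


71 = 01000111
155 = 10011011
31 = 00011111
111 = 01101111
Binary: 01000111.10011011.00011111.01101111


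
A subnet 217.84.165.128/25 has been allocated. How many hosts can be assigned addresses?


Host bits = 32 - 25 = 7
Total addresses = 2^7 = 128
Usable = total - 2 (network and broadcast)
Usable hosts: 126


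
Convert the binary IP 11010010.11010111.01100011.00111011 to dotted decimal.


11010010 = 210
11010111 = 215
01100011 = 99
00111011 = 59
IP: 210.215.99.59


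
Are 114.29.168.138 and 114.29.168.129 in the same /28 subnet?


Mask: 255.255.255.240
114.29.168.138 AND mask = 114.29.168.128
114.29.168.129 AND mask = 114.29.168.128
Yes, same subnet (114.29.168.128)


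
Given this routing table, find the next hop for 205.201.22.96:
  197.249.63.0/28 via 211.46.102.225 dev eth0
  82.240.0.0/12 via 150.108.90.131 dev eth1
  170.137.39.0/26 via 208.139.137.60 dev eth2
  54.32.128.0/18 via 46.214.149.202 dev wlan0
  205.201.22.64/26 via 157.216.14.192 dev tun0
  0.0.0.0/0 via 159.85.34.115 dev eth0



Longest prefix match for 205.201.22.96:
  /28 197.249.63.0: no
  /12 82.240.0.0: no
  /26 170.137.39.0: no
  /18 54.32.128.0: no
  /26 205.201.22.64: MATCH
  /0 0.0.0.0: MATCH
Selected: next-hop 157.216.14.192 via tun0 (matched /26)


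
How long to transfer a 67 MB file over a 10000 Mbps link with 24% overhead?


Effective throughput = 10000 * (1 - 24/100) = 7600 Mbps
File size in Mb = 67 * 8 = 536 Mb
Time = 536 / 7600
Time = 0.0705 seconds


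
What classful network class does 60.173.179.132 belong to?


First octet: 60
Binary: 00111100
0xxxxxxx -> Class A (1-126)
Class A, default mask 255.0.0.0 (/8)


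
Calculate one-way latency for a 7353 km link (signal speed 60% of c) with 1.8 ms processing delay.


Speed = 0.6 * 3e5 km/s = 180000 km/s
Propagation delay = 7353 / 180000 = 0.0408 s = 40.85 ms
Processing delay = 1.8 ms
Total one-way latency = 42.65 ms


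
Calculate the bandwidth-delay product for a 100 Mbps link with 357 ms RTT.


BDP = bandwidth * RTT
= 100 Mbps * 357 ms
= 100 * 1e6 * 357 / 1000 bits
= 35700000 bits
= 4462500 bytes
= 4357.9102 KB
BDP = 35700000 bits (4462500 bytes)


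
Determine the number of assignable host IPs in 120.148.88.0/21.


Host bits = 32 - 21 = 11
Total addresses = 2^11 = 2048
Usable = total - 2 (network and broadcast)
Usable hosts: 2046


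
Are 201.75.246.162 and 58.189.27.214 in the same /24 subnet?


Mask: 255.255.255.0
201.75.246.162 AND mask = 201.75.246.0
58.189.27.214 AND mask = 58.189.27.0
No, different subnets (201.75.246.0 vs 58.189.27.0)


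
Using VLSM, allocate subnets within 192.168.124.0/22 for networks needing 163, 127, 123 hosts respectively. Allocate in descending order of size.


163 hosts -> /24 (254 usable): 192.168.124.0/24
127 hosts -> /24 (254 usable): 192.168.125.0/24
123 hosts -> /25 (126 usable): 192.168.126.0/25
Allocation: 192.168.124.0/24 (163 hosts, 254 usable); 192.168.125.0/24 (127 hosts, 254 usable); 192.168.126.0/25 (123 hosts, 126 usable)


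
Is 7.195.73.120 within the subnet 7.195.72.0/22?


Subnet network: 7.195.72.0
Test IP AND mask: 7.195.72.0
Yes, 7.195.73.120 is in 7.195.72.0/22


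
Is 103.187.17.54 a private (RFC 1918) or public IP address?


RFC 1918 private ranges:
  10.0.0.0/8 (10.0.0.0 - 10.255.255.255)
  172.16.0.0/12 (172.16.0.0 - 172.31.255.255)
  192.168.0.0/16 (192.168.0.0 - 192.168.255.255)
Public (not in any RFC 1918 range)


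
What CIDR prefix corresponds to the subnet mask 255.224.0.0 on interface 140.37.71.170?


Binary: 11111111.11100000.00000000.00000000
Count leading 1s
Prefix: /11


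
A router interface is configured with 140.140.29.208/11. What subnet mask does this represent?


/11 means 11 network bits, 21 host bits
Binary: 11111111111000000000000000000000
Mask: 255.224.0.0


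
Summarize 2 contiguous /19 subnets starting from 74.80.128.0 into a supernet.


Original prefix: /19
Number of subnets: 2 = 2^1
New prefix = 19 - 1 = 18
Supernet: 74.80.128.0/18


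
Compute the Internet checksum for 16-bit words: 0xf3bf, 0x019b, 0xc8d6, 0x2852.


Sum all words (with carry folding):
+ 0xf3bf = 0xf3bf
+ 0x019b = 0xf55a
+ 0xc8d6 = 0xbe31
+ 0x2852 = 0xe683
One's complement: ~0xe683
Checksum = 0x197c


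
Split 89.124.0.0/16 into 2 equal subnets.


New prefix = 16 + 1 = 17
Each subnet has 32768 addresses
  89.124.0.0/17
  89.124.128.0/17
Subnets: 89.124.0.0/17, 89.124.128.0/17


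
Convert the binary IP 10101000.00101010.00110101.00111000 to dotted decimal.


10101000 = 168
00101010 = 42
00110101 = 53
00111000 = 56
IP: 168.42.53.56


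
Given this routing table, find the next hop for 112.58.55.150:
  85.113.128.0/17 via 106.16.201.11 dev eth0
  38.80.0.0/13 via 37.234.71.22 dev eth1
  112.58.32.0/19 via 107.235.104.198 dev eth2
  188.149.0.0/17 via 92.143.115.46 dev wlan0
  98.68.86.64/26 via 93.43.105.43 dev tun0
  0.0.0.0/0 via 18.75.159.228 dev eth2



Longest prefix match for 112.58.55.150:
  /17 85.113.128.0: no
  /13 38.80.0.0: no
  /19 112.58.32.0: MATCH
  /17 188.149.0.0: no
  /26 98.68.86.64: no
  /0 0.0.0.0: MATCH
Selected: next-hop 107.235.104.198 via eth2 (matched /19)


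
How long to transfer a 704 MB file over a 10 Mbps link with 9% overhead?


Effective throughput = 10 * (1 - 9/100) = 9.1 Mbps
File size in Mb = 704 * 8 = 5632 Mb
Time = 5632 / 9.1
Time = 618.9011 seconds


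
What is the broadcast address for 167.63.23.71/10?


Network: 167.0.0.0/10
Host bits = 22
Set all host bits to 1:
Broadcast: 167.63.255.255


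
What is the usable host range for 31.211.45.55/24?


Network: 31.211.45.0
Broadcast: 31.211.45.255
First usable = network + 1
Last usable = broadcast - 1
Range: 31.211.45.1 to 31.211.45.254


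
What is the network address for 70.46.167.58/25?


IP:   01000110.00101110.10100111.00111010
Mask: 11111111.11111111.11111111.10000000
AND operation:
Net:  01000110.00101110.10100111.00000000
Network: 70.46.167.0/25


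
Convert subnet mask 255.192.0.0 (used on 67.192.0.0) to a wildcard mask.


Subnet mask: 255.192.0.0
Wildcard = 255.255.255.255 - subnet mask
255 - 255 = 0
255 - 192 = 63
255 - 0 = 255
255 - 0 = 255
Wildcard: 0.63.255.255


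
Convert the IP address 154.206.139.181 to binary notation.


154 = 10011010
206 = 11001110
139 = 10001011
181 = 10110101
Binary: 10011010.11001110.10001011.10110101


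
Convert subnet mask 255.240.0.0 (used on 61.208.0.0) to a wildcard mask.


Subnet mask: 255.240.0.0
Wildcard = 255.255.255.255 - subnet mask
255 - 255 = 0
255 - 240 = 15
255 - 0 = 255
255 - 0 = 255
Wildcard: 0.15.255.255


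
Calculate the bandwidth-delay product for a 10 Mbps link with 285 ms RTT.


BDP = bandwidth * RTT
= 10 Mbps * 285 ms
= 10 * 1e6 * 285 / 1000 bits
= 2850000 bits
= 356250 bytes
= 347.9004 KB
BDP = 2850000 bits (356250 bytes)


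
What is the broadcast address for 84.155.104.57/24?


Network: 84.155.104.0/24
Host bits = 8
Set all host bits to 1:
Broadcast: 84.155.104.255


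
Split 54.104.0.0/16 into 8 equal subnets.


New prefix = 16 + 3 = 19
Each subnet has 8192 addresses
  54.104.0.0/19
  54.104.32.0/19
  54.104.64.0/19
  54.104.96.0/19
  54.104.128.0/19
  54.104.160.0/19
  54.104.192.0/19
  54.104.224.0/19
Subnets: 54.104.0.0/19, 54.104.32.0/19, 54.104.64.0/19, 54.104.96.0/19, 54.104.128.0/19, 54.104.160.0/19, 54.104.192.0/19, 54.104.224.0/19


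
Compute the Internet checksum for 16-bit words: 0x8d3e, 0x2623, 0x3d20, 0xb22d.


Sum all words (with carry folding):
+ 0x8d3e = 0x8d3e
+ 0x2623 = 0xb361
+ 0x3d20 = 0xf081
+ 0xb22d = 0xa2af
One's complement: ~0xa2af
Checksum = 0x5d50


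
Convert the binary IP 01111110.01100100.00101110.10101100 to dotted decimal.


01111110 = 126
01100100 = 100
00101110 = 46
10101100 = 172
IP: 126.100.46.172


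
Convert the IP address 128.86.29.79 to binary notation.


128 = 10000000
86 = 01010110
29 = 00011101
79 = 01001111
Binary: 10000000.01010110.00011101.01001111


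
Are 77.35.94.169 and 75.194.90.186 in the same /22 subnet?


Mask: 255.255.252.0
77.35.94.169 AND mask = 77.35.92.0
75.194.90.186 AND mask = 75.194.88.0
No, different subnets (77.35.92.0 vs 75.194.88.0)


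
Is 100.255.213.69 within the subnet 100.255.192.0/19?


Subnet network: 100.255.192.0
Test IP AND mask: 100.255.192.0
Yes, 100.255.213.69 is in 100.255.192.0/19


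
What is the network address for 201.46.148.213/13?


IP:   11001001.00101110.10010100.11010101
Mask: 11111111.11111000.00000000.00000000
AND operation:
Net:  11001001.00101000.00000000.00000000
Network: 201.40.0.0/13


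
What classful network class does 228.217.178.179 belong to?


First octet: 228
Binary: 11100100
1110xxxx -> Class D (224-239)
Class D (multicast), default mask N/A


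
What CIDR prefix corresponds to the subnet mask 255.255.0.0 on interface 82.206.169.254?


Binary: 11111111.11111111.00000000.00000000
Count leading 1s
Prefix: /16


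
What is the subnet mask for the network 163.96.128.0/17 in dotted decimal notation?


/17 means 17 network bits, 15 host bits
Binary: 11111111111111111000000000000000
Mask: 255.255.128.0


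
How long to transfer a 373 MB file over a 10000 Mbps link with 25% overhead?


Effective throughput = 10000 * (1 - 25/100) = 7500 Mbps
File size in Mb = 373 * 8 = 2984 Mb
Time = 2984 / 7500
Time = 0.3979 seconds


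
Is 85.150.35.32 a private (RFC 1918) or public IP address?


RFC 1918 private ranges:
  10.0.0.0/8 (10.0.0.0 - 10.255.255.255)
  172.16.0.0/12 (172.16.0.0 - 172.31.255.255)
  192.168.0.0/16 (192.168.0.0 - 192.168.255.255)
Public (not in any RFC 1918 range)


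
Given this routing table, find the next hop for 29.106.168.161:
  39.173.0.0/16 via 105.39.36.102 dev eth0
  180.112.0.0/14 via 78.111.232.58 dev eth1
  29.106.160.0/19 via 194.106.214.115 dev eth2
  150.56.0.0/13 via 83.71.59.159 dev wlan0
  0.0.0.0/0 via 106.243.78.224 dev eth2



Longest prefix match for 29.106.168.161:
  /16 39.173.0.0: no
  /14 180.112.0.0: no
  /19 29.106.160.0: MATCH
  /13 150.56.0.0: no
  /0 0.0.0.0: MATCH
Selected: next-hop 194.106.214.115 via eth2 (matched /19)


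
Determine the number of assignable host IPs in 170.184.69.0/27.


Host bits = 32 - 27 = 5
Total addresses = 2^5 = 32
Usable = total - 2 (network and broadcast)
Usable hosts: 30


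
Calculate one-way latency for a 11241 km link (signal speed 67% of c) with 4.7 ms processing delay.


Speed = 0.67 * 3e5 km/s = 201000 km/s
Propagation delay = 11241 / 201000 = 0.0559 s = 55.9254 ms
Processing delay = 4.7 ms
Total one-way latency = 60.6254 ms


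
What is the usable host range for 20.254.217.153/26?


Network: 20.254.217.128
Broadcast: 20.254.217.191
First usable = network + 1
Last usable = broadcast - 1
Range: 20.254.217.129 to 20.254.217.190


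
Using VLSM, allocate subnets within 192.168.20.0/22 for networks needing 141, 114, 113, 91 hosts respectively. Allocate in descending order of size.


141 hosts -> /24 (254 usable): 192.168.20.0/24
114 hosts -> /25 (126 usable): 192.168.21.0/25
113 hosts -> /25 (126 usable): 192.168.21.128/25
91 hosts -> /25 (126 usable): 192.168.22.0/25
Allocation: 192.168.20.0/24 (141 hosts, 254 usable); 192.168.21.0/25 (114 hosts, 126 usable); 192.168.21.128/25 (113 hosts, 126 usable); 192.168.22.0/25 (91 hosts, 126 usable)


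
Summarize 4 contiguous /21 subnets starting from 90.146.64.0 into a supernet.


Original prefix: /21
Number of subnets: 4 = 2^2
New prefix = 21 - 2 = 19
Supernet: 90.146.64.0/19


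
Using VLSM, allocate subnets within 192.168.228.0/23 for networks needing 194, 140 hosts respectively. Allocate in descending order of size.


194 hosts -> /24 (254 usable): 192.168.228.0/24
140 hosts -> /24 (254 usable): 192.168.229.0/24
Allocation: 192.168.228.0/24 (194 hosts, 254 usable); 192.168.229.0/24 (140 hosts, 254 usable)


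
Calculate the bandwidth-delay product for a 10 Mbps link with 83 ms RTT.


BDP = bandwidth * RTT
= 10 Mbps * 83 ms
= 10 * 1e6 * 83 / 1000 bits
= 830000 bits
= 103750 bytes
= 101.3184 KB
BDP = 830000 bits (103750 bytes)


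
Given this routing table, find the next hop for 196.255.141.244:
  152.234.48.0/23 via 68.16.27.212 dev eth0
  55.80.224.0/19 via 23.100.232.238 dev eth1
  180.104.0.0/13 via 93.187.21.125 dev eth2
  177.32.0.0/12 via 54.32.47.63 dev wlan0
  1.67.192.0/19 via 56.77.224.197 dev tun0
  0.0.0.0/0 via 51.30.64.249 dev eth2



Longest prefix match for 196.255.141.244:
  /23 152.234.48.0: no
  /19 55.80.224.0: no
  /13 180.104.0.0: no
  /12 177.32.0.0: no
  /19 1.67.192.0: no
  /0 0.0.0.0: MATCH
Selected: next-hop 51.30.64.249 via eth2 (matched /0)


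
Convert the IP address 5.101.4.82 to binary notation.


5 = 00000101
101 = 01100101
4 = 00000100
82 = 01010010
Binary: 00000101.01100101.00000100.01010010


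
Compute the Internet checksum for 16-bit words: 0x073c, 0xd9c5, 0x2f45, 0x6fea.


Sum all words (with carry folding):
+ 0x073c = 0x073c
+ 0xd9c5 = 0xe101
+ 0x2f45 = 0x1047
+ 0x6fea = 0x8031
One's complement: ~0x8031
Checksum = 0x7fce


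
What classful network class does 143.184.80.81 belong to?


First octet: 143
Binary: 10001111
10xxxxxx -> Class B (128-191)
Class B, default mask 255.255.0.0 (/16)


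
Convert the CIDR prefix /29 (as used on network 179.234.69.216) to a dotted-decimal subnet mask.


/29 means 29 network bits, 3 host bits
Binary: 11111111111111111111111111111000
Mask: 255.255.255.248


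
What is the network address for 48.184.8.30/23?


IP:   00110000.10111000.00001000.00011110
Mask: 11111111.11111111.11111110.00000000
AND operation:
Net:  00110000.10111000.00001000.00000000
Network: 48.184.8.0/23


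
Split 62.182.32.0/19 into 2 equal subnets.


New prefix = 19 + 1 = 20
Each subnet has 4096 addresses
  62.182.32.0/20
  62.182.48.0/20
Subnets: 62.182.32.0/20, 62.182.48.0/20


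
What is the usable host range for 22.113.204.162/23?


Network: 22.113.204.0
Broadcast: 22.113.205.255
First usable = network + 1
Last usable = broadcast - 1
Range: 22.113.204.1 to 22.113.205.254


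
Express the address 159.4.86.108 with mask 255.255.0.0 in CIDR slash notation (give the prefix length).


Binary: 11111111.11111111.00000000.00000000
Count leading 1s
Prefix: /16


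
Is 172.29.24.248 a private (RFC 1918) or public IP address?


RFC 1918 private ranges:
  10.0.0.0/8 (10.0.0.0 - 10.255.255.255)
  172.16.0.0/12 (172.16.0.0 - 172.31.255.255)
  192.168.0.0/16 (192.168.0.0 - 192.168.255.255)
Private (in 172.16.0.0/12)


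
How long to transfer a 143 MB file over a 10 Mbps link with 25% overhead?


Effective throughput = 10 * (1 - 25/100) = 7.5 Mbps
File size in Mb = 143 * 8 = 1144 Mb
Time = 1144 / 7.5
Time = 152.5333 seconds


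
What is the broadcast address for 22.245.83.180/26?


Network: 22.245.83.128/26
Host bits = 6
Set all host bits to 1:
Broadcast: 22.245.83.191


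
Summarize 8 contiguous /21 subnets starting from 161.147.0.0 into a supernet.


Original prefix: /21
Number of subnets: 8 = 2^3
New prefix = 21 - 3 = 18
Supernet: 161.147.0.0/18


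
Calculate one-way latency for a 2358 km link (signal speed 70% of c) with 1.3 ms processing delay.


Speed = 0.7 * 3e5 km/s = 210000 km/s
Propagation delay = 2358 / 210000 = 0.0112 s = 11.2286 ms
Processing delay = 1.3 ms
Total one-way latency = 12.5286 ms


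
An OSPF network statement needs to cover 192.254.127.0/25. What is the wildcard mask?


Subnet mask: 255.255.255.128
Wildcard = 255.255.255.255 - subnet mask
255 - 255 = 0
255 - 255 = 0
255 - 255 = 0
255 - 128 = 127
Wildcard: 0.0.0.127


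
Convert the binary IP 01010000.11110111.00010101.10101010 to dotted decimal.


01010000 = 80
11110111 = 247
00010101 = 21
10101010 = 170
IP: 80.247.21.170


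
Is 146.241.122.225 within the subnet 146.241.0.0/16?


Subnet network: 146.241.0.0
Test IP AND mask: 146.241.0.0
Yes, 146.241.122.225 is in 146.241.0.0/16


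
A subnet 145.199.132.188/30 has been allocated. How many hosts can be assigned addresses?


Host bits = 32 - 30 = 2
Total addresses = 2^2 = 4
Usable = total - 2 (network and broadcast)
Usable hosts: 2


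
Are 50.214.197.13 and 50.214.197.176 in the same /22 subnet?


Mask: 255.255.252.0
50.214.197.13 AND mask = 50.214.196.0
50.214.197.176 AND mask = 50.214.196.0
Yes, same subnet (50.214.196.0)
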